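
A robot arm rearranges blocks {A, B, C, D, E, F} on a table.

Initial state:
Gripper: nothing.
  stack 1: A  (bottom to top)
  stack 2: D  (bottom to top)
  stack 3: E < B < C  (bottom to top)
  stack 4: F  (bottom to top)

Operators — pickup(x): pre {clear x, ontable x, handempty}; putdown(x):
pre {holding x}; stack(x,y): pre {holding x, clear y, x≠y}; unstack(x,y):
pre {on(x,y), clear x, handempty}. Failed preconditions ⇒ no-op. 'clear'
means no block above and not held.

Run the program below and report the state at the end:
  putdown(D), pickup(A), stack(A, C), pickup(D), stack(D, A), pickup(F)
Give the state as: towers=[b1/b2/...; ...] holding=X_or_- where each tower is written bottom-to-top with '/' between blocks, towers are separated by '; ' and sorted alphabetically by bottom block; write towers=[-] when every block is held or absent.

towers=[E/B/C/A/D] holding=F

step 1 (putdown(D)) [no-op]: towers=[A; D; E/B/C; F] holding=-
step 2 (pickup(A)): towers=[D; E/B/C; F] holding=A
step 3 (stack(A, C)): towers=[D; E/B/C/A; F] holding=-
step 4 (pickup(D)): towers=[E/B/C/A; F] holding=D
step 5 (stack(D, A)): towers=[E/B/C/A/D; F] holding=-
step 6 (pickup(F)): towers=[E/B/C/A/D] holding=F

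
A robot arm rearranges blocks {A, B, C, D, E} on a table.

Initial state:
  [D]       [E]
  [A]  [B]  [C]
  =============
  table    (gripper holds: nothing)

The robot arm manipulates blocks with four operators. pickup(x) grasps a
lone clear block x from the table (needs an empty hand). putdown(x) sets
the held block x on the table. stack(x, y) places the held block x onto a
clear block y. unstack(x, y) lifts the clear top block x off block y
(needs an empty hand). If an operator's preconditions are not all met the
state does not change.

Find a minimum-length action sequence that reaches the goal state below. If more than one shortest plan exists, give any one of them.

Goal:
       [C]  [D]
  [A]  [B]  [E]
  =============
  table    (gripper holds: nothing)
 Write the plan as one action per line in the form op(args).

step 1 (unstack(E, C)): towers=[A/D; B; C] holding=E
step 2 (putdown(E)): towers=[A/D; B; C; E] holding=-
step 3 (unstack(D, A)): towers=[A; B; C; E] holding=D
step 4 (stack(D, E)): towers=[A; B; C; E/D] holding=-
step 5 (pickup(C)): towers=[A; B; E/D] holding=C
step 6 (stack(C, B)): towers=[A; B/C; E/D] holding=-
goal check: towers=[A; B/C; E/D] holding=- — reached (length 6, optimal by BFS)

unstack(E, C)
putdown(E)
unstack(D, A)
stack(D, E)
pickup(C)
stack(C, B)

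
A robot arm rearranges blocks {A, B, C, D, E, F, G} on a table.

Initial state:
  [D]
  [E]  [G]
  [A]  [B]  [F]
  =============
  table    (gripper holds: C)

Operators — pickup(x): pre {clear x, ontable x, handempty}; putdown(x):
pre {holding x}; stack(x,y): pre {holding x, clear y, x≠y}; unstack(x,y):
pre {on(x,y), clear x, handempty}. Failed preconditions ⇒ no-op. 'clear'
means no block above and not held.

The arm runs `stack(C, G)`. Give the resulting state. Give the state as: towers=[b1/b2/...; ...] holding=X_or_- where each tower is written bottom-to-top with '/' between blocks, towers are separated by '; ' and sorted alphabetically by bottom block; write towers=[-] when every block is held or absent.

towers=[A/E/D; B/G/C; F] holding=-

before: towers=[A/E/D; B/G; F] holding=C
pre[stack(C, G)]: holding(C) ✓, clear(G) ✓, C≠G ✓
all met → apply stack(C, G)
after:  towers=[A/E/D; B/G/C; F] holding=-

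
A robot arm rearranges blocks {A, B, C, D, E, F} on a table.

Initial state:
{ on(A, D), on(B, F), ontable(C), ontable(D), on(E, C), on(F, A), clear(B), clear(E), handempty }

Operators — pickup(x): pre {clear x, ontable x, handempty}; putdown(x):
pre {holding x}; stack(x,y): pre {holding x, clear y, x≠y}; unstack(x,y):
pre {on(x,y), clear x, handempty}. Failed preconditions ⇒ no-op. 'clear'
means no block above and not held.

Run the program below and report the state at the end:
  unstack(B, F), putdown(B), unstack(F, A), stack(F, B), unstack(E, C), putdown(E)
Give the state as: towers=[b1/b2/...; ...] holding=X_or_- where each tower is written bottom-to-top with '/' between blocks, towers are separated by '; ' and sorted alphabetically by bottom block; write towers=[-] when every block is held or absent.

towers=[B/F; C; D/A; E] holding=-

step 1 (unstack(B, F)): towers=[C/E; D/A/F] holding=B
step 2 (putdown(B)): towers=[B; C/E; D/A/F] holding=-
step 3 (unstack(F, A)): towers=[B; C/E; D/A] holding=F
step 4 (stack(F, B)): towers=[B/F; C/E; D/A] holding=-
step 5 (unstack(E, C)): towers=[B/F; C; D/A] holding=E
step 6 (putdown(E)): towers=[B/F; C; D/A; E] holding=-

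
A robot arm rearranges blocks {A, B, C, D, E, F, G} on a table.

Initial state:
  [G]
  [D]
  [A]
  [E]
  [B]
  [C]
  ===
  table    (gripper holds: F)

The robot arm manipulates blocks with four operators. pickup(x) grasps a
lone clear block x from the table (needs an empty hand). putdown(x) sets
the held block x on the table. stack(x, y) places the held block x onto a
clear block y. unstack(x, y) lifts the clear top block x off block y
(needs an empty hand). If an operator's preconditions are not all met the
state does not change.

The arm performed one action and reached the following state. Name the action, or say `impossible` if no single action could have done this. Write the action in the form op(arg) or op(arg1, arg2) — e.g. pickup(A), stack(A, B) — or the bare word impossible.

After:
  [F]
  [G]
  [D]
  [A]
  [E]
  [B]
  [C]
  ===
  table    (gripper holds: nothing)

stack(F, G)

target: towers=[C/B/E/A/D/G/F] holding=-
        putdown(F) → towers=[C/B/E/A/D/G; F] holding=-
       stack(F, G) → towers=[C/B/E/A/D/G/F] holding=-  ← match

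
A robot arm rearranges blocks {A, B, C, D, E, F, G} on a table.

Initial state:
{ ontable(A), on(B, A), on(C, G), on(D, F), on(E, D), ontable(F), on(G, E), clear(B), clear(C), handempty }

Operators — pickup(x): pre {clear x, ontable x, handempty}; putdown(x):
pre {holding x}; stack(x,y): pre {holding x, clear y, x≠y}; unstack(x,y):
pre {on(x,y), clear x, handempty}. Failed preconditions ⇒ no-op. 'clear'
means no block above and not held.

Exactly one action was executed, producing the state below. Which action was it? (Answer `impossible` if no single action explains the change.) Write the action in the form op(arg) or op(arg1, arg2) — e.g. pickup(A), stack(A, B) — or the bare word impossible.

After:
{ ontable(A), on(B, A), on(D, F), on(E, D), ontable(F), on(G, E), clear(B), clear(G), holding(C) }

target: towers=[A/B; F/D/E/G] holding=C
     unstack(B, A) → towers=[A; F/D/E/G/C] holding=B
     unstack(C, G) → towers=[A/B; F/D/E/G] holding=C  ← match

unstack(C, G)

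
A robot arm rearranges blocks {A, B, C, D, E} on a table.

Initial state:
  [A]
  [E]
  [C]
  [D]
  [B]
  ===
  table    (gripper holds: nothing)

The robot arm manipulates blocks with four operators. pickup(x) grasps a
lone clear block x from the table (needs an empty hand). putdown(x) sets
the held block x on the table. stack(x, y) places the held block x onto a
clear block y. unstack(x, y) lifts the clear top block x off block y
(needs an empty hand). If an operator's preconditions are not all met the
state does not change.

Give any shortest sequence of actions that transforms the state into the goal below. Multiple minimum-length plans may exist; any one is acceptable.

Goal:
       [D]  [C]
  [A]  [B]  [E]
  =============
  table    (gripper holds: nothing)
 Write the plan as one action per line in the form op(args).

step 1 (unstack(A, E)): towers=[B/D/C/E] holding=A
step 2 (putdown(A)): towers=[A; B/D/C/E] holding=-
step 3 (unstack(E, C)): towers=[A; B/D/C] holding=E
step 4 (putdown(E)): towers=[A; B/D/C; E] holding=-
step 5 (unstack(C, D)): towers=[A; B/D; E] holding=C
step 6 (stack(C, E)): towers=[A; B/D; E/C] holding=-
goal check: towers=[A; B/D; E/C] holding=- — reached (length 6, optimal by BFS)

unstack(A, E)
putdown(A)
unstack(E, C)
putdown(E)
unstack(C, D)
stack(C, E)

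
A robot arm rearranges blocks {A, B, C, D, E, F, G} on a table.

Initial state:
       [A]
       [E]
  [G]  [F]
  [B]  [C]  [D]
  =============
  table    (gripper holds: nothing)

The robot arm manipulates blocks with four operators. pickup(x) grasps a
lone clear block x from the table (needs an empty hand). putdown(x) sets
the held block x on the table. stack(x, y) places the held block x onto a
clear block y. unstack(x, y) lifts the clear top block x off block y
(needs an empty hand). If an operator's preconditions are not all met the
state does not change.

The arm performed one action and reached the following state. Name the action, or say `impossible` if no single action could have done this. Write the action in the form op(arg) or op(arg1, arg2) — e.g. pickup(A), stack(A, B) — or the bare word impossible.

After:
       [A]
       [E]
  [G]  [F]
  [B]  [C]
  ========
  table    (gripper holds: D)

pickup(D)

target: towers=[B/G; C/F/E/A] holding=D
     unstack(G, B) → towers=[B; C/F/E/A; D] holding=G
         pickup(D) → towers=[B/G; C/F/E/A] holding=D  ← match
     unstack(A, E) → towers=[B/G; C/F/E; D] holding=A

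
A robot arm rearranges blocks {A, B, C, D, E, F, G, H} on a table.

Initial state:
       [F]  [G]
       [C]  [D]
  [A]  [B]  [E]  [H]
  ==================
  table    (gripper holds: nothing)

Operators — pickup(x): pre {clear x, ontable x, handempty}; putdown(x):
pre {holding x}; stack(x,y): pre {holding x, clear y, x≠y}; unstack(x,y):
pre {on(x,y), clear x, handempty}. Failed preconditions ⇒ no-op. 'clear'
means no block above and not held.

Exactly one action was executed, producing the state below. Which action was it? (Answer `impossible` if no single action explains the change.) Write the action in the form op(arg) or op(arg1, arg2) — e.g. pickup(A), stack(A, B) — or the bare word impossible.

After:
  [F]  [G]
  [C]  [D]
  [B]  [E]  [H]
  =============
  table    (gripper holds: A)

target: towers=[B/C/F; E/D/G; H] holding=A
     unstack(G, D) → towers=[A; B/C/F; E/D; H] holding=G
         pickup(A) → towers=[B/C/F; E/D/G; H] holding=A  ← match
         pickup(H) → towers=[A; B/C/F; E/D/G] holding=H
     unstack(F, C) → towers=[A; B/C; E/D/G; H] holding=F

pickup(A)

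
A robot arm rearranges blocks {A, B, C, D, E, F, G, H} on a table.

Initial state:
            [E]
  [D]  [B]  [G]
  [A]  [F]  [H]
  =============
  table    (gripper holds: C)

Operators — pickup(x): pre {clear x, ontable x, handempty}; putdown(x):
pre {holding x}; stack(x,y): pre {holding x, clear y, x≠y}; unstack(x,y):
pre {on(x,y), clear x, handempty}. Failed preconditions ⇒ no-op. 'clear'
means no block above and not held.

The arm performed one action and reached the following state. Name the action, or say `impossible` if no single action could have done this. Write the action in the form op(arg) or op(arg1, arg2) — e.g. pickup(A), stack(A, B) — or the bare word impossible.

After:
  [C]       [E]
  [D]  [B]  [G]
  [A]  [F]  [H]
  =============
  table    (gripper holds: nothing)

stack(C, D)

target: towers=[A/D/C; F/B; H/G/E] holding=-
        putdown(C) → towers=[A/D; C; F/B; H/G/E] holding=-
       stack(C, E) → towers=[A/D; F/B; H/G/E/C] holding=-
       stack(C, B) → towers=[A/D; F/B/C; H/G/E] holding=-
       stack(C, D) → towers=[A/D/C; F/B; H/G/E] holding=-  ← match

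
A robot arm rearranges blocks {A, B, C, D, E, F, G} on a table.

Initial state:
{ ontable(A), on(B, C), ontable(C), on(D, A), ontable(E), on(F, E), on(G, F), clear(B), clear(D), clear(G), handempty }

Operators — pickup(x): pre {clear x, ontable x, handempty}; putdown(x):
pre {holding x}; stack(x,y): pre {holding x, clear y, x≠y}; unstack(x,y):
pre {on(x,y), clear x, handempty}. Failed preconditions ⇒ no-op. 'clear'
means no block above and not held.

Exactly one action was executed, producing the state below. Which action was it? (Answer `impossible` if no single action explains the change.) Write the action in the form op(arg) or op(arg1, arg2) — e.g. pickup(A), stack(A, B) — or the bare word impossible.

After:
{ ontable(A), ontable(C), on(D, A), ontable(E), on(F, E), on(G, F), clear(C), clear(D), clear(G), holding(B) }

unstack(B, C)

target: towers=[A/D; C; E/F/G] holding=B
     unstack(B, C) → towers=[A/D; C; E/F/G] holding=B  ← match
     unstack(G, F) → towers=[A/D; C/B; E/F] holding=G
     unstack(D, A) → towers=[A; C/B; E/F/G] holding=D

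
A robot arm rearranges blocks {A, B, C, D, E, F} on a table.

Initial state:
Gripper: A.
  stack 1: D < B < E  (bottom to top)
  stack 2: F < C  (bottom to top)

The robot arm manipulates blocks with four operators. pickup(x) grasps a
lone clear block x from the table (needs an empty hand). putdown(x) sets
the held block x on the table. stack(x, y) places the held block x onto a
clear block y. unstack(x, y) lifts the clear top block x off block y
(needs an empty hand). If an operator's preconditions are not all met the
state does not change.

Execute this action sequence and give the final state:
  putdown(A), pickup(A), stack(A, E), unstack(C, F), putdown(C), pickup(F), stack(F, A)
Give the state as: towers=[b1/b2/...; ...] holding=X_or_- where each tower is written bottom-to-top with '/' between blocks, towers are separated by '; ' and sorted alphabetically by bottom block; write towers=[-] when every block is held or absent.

towers=[C; D/B/E/A/F] holding=-

step 1 (putdown(A)): towers=[A; D/B/E; F/C] holding=-
step 2 (pickup(A)): towers=[D/B/E; F/C] holding=A
step 3 (stack(A, E)): towers=[D/B/E/A; F/C] holding=-
step 4 (unstack(C, F)): towers=[D/B/E/A; F] holding=C
step 5 (putdown(C)): towers=[C; D/B/E/A; F] holding=-
step 6 (pickup(F)): towers=[C; D/B/E/A] holding=F
step 7 (stack(F, A)): towers=[C; D/B/E/A/F] holding=-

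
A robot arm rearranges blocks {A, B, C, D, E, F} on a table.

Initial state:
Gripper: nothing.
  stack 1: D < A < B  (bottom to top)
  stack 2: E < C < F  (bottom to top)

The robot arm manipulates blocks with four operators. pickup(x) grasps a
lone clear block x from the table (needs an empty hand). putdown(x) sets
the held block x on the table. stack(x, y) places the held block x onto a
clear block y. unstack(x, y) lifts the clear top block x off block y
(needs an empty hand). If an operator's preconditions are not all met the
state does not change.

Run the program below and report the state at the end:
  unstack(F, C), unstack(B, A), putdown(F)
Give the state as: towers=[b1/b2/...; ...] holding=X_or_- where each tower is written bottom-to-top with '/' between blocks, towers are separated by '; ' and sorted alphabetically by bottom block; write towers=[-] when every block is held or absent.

towers=[D/A/B; E/C; F] holding=-

step 1 (unstack(F, C)): towers=[D/A/B; E/C] holding=F
step 2 (unstack(B, A)) [no-op]: towers=[D/A/B; E/C] holding=F
step 3 (putdown(F)): towers=[D/A/B; E/C; F] holding=-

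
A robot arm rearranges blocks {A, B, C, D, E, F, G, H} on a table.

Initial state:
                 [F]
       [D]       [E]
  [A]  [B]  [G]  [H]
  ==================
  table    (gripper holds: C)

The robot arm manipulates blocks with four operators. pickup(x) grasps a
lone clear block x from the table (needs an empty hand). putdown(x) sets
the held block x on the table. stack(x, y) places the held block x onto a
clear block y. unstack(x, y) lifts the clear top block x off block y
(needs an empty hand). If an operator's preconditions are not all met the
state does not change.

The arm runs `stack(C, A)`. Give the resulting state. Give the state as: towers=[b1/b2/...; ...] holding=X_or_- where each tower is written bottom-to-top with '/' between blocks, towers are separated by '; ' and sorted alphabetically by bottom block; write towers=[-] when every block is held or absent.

towers=[A/C; B/D; G; H/E/F] holding=-

before: towers=[A; B/D; G; H/E/F] holding=C
pre[stack(C, A)]: holding(C) ok, clear(A) ok, C≠A ok
all met → apply stack(C, A)
after:  towers=[A/C; B/D; G; H/E/F] holding=-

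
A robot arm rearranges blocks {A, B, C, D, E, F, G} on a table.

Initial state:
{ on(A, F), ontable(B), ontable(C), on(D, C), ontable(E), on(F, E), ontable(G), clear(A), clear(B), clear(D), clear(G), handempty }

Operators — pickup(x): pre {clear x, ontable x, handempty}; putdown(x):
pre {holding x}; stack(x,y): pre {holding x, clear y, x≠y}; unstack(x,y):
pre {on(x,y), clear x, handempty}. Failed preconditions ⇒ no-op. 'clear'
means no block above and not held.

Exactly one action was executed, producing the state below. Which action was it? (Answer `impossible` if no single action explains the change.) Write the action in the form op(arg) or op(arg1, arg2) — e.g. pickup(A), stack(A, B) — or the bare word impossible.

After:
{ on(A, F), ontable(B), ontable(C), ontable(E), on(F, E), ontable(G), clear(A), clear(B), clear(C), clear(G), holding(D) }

unstack(D, C)

target: towers=[B; C; E/F/A; G] holding=D
         pickup(B) → towers=[C/D; E/F/A; G] holding=B
         pickup(G) → towers=[B; C/D; E/F/A] holding=G
     unstack(D, C) → towers=[B; C; E/F/A; G] holding=D  ← match
     unstack(A, F) → towers=[B; C/D; E/F; G] holding=A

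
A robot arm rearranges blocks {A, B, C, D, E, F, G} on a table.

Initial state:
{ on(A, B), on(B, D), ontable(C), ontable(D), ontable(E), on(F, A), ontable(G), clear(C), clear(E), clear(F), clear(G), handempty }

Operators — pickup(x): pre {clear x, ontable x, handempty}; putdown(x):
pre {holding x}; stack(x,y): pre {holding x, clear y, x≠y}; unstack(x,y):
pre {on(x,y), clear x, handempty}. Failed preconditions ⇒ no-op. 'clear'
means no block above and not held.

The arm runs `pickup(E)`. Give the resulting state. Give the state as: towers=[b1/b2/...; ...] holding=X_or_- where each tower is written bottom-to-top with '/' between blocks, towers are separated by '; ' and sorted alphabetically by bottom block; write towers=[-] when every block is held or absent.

towers=[C; D/B/A/F; G] holding=E

before: towers=[C; D/B/A/F; E; G] holding=-
pre[pickup(E)]: clear(E) yes, ontable(E) yes, handempty yes
all met → apply pickup(E)
after:  towers=[C; D/B/A/F; G] holding=E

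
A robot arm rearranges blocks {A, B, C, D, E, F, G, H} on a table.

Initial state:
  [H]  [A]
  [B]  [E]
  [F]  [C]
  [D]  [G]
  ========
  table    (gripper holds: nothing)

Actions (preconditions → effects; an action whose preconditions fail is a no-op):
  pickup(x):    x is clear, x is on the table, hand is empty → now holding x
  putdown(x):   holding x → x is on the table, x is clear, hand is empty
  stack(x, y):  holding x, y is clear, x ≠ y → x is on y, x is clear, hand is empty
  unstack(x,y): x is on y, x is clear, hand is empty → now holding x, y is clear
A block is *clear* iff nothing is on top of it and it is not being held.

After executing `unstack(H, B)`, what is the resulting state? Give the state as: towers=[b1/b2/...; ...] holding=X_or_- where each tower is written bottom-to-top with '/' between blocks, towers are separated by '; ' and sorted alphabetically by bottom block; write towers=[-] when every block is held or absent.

before: towers=[D/F/B/H; G/C/E/A] holding=-
pre[unstack(H, B)]: on(H,B) ok, clear(H) ok, handempty ok
all met → apply unstack(H, B)
after:  towers=[D/F/B; G/C/E/A] holding=H

towers=[D/F/B; G/C/E/A] holding=H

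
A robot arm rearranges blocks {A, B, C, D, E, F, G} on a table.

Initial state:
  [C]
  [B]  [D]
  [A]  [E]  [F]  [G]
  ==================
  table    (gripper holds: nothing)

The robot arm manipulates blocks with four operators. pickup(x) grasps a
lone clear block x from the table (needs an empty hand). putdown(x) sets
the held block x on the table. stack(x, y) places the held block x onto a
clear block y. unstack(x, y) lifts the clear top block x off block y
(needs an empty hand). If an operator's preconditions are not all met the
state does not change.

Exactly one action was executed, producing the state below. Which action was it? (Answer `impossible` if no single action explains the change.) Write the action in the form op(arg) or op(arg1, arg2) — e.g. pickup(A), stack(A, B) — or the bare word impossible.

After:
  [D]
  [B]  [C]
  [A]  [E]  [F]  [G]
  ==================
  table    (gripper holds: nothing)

impossible

target: towers=[A/B/D; E/C; F; G] holding=-
         pickup(F) → towers=[A/B/C; E/D; G] holding=F
         pickup(G) → towers=[A/B/C; E/D; F] holding=G
     unstack(D, E) → towers=[A/B/C; E; F; G] holding=D
     unstack(C, B) → towers=[A/B; E/D; F; G] holding=C
none of the 4 applicable actions match → impossible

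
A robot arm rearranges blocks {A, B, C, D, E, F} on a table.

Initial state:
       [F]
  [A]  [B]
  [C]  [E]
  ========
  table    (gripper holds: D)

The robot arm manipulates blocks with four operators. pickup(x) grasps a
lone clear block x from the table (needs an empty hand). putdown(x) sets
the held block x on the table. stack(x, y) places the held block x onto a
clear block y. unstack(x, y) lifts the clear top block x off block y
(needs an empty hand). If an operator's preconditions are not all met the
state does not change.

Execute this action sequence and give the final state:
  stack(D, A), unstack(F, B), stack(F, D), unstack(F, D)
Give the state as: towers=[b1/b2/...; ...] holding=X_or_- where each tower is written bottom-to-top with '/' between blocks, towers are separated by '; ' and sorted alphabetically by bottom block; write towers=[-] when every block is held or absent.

step 1 (stack(D, A)): towers=[C/A/D; E/B/F] holding=-
step 2 (unstack(F, B)): towers=[C/A/D; E/B] holding=F
step 3 (stack(F, D)): towers=[C/A/D/F; E/B] holding=-
step 4 (unstack(F, D)): towers=[C/A/D; E/B] holding=F

towers=[C/A/D; E/B] holding=F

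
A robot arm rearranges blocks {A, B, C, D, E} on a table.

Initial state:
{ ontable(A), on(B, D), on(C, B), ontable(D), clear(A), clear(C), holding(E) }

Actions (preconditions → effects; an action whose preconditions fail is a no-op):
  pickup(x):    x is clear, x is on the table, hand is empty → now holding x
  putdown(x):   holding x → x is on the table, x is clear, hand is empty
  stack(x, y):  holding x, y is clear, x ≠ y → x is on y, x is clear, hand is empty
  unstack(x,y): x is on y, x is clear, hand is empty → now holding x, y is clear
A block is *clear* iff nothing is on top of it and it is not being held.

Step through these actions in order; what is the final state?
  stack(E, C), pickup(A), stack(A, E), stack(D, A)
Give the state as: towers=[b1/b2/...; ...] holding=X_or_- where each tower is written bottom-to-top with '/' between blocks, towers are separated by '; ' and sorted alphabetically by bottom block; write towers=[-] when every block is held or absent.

towers=[D/B/C/E/A] holding=-

step 1 (stack(E, C)): towers=[A; D/B/C/E] holding=-
step 2 (pickup(A)): towers=[D/B/C/E] holding=A
step 3 (stack(A, E)): towers=[D/B/C/E/A] holding=-
step 4 (stack(D, A)) [no-op]: towers=[D/B/C/E/A] holding=-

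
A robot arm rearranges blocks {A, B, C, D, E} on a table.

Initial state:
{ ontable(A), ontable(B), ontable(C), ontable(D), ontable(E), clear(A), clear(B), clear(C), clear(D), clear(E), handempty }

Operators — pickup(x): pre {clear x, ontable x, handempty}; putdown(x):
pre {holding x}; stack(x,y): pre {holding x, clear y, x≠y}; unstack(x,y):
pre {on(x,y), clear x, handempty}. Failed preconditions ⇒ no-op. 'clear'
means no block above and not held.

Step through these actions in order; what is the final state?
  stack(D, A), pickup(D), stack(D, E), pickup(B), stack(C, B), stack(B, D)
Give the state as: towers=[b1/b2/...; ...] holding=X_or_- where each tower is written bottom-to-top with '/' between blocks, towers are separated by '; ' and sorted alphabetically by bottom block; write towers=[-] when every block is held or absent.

towers=[A; C; E/D/B] holding=-

step 1 (stack(D, A)) [no-op]: towers=[A; B; C; D; E] holding=-
step 2 (pickup(D)): towers=[A; B; C; E] holding=D
step 3 (stack(D, E)): towers=[A; B; C; E/D] holding=-
step 4 (pickup(B)): towers=[A; C; E/D] holding=B
step 5 (stack(C, B)) [no-op]: towers=[A; C; E/D] holding=B
step 6 (stack(B, D)): towers=[A; C; E/D/B] holding=-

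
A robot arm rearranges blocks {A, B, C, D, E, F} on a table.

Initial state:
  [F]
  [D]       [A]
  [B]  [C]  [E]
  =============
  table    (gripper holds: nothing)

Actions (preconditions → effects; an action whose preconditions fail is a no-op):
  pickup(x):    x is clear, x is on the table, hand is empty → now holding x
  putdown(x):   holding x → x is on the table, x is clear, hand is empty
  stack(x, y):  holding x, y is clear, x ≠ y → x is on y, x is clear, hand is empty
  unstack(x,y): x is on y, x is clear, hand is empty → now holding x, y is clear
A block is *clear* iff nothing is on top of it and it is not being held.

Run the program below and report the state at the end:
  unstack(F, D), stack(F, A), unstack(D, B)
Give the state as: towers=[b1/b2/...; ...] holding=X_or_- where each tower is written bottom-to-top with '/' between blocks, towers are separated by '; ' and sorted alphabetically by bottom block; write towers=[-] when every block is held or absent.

step 1 (unstack(F, D)): towers=[B/D; C; E/A] holding=F
step 2 (stack(F, A)): towers=[B/D; C; E/A/F] holding=-
step 3 (unstack(D, B)): towers=[B; C; E/A/F] holding=D

towers=[B; C; E/A/F] holding=D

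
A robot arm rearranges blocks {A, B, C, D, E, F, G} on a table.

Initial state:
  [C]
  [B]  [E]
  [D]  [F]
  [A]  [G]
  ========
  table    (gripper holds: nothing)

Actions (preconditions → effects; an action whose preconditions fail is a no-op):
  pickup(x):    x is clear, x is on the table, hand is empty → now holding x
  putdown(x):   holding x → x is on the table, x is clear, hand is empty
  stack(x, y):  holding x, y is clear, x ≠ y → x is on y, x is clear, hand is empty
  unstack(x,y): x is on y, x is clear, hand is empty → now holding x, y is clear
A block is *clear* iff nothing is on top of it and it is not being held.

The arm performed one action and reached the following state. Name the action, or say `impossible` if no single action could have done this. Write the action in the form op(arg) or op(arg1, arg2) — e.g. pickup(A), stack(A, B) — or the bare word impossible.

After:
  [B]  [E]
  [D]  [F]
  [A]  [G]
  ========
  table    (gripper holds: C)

target: towers=[A/D/B; G/F/E] holding=C
     unstack(E, F) → towers=[A/D/B/C; G/F] holding=E
     unstack(C, B) → towers=[A/D/B; G/F/E] holding=C  ← match

unstack(C, B)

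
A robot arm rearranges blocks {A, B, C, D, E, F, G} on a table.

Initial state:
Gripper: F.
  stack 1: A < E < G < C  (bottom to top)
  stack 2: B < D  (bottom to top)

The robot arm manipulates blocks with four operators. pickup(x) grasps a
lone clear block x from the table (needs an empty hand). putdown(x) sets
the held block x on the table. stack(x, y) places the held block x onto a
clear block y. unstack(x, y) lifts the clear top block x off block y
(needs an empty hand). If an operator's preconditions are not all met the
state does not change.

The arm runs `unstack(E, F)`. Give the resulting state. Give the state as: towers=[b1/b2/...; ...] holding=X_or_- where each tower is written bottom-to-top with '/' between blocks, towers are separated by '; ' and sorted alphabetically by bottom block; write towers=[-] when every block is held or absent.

towers=[A/E/G/C; B/D] holding=F

before: towers=[A/E/G/C; B/D] holding=F
pre[unstack(E, F)]: on(E,F) no, clear(E) no, handempty no
on(E,F), clear(E), handempty unmet → unstack(E, F) is a no-op
after:  towers=[A/E/G/C; B/D] holding=F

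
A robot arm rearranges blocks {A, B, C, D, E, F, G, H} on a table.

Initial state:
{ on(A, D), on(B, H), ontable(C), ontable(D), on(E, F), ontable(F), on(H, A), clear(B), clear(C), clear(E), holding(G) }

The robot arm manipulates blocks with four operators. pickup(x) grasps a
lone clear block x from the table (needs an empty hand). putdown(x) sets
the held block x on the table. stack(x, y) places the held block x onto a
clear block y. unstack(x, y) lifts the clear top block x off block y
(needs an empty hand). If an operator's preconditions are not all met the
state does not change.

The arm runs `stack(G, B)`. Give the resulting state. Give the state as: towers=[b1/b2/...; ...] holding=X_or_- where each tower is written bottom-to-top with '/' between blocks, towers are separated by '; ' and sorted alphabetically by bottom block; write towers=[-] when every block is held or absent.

before: towers=[C; D/A/H/B; F/E] holding=G
pre[stack(G, B)]: holding(G) ok, clear(B) ok, G≠B ok
all met → apply stack(G, B)
after:  towers=[C; D/A/H/B/G; F/E] holding=-

towers=[C; D/A/H/B/G; F/E] holding=-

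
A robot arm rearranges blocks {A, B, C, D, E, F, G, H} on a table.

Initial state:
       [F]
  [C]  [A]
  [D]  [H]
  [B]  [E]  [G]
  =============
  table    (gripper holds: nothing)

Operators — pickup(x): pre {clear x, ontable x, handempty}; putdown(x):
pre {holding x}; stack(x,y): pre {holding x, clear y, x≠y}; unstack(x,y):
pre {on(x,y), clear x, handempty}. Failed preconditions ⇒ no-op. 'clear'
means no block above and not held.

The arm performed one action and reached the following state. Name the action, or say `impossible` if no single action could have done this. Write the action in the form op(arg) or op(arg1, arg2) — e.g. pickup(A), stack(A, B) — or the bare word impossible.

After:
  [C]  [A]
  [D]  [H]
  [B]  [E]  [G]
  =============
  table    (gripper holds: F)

target: towers=[B/D/C; E/H/A; G] holding=F
         pickup(G) → towers=[B/D/C; E/H/A/F] holding=G
     unstack(F, A) → towers=[B/D/C; E/H/A; G] holding=F  ← match
     unstack(C, D) → towers=[B/D; E/H/A/F; G] holding=C

unstack(F, A)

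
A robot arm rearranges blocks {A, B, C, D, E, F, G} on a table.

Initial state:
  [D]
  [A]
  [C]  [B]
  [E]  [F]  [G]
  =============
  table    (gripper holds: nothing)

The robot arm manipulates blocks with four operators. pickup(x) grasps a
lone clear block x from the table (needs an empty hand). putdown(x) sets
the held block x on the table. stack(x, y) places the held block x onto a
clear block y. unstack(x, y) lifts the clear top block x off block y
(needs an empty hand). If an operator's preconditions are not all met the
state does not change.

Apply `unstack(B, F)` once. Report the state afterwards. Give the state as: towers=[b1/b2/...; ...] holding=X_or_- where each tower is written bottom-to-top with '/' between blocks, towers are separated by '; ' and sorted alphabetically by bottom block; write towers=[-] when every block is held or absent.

towers=[E/C/A/D; F; G] holding=B

before: towers=[E/C/A/D; F/B; G] holding=-
pre[unstack(B, F)]: on(B,F) ✓, clear(B) ✓, handempty ✓
all met → apply unstack(B, F)
after:  towers=[E/C/A/D; F; G] holding=B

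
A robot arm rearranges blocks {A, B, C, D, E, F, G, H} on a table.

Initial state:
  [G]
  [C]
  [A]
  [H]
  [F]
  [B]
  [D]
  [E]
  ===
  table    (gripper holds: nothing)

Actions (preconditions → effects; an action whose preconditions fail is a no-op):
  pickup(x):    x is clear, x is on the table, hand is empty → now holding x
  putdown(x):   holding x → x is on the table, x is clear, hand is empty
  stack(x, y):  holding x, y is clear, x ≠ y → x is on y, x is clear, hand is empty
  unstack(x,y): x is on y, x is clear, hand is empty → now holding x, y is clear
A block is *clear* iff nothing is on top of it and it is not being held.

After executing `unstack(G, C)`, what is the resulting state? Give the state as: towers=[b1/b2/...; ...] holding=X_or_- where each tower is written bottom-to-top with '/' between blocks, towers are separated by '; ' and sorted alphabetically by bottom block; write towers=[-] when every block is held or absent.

before: towers=[E/D/B/F/H/A/C/G] holding=-
pre[unstack(G, C)]: on(G,C) yes, clear(G) yes, handempty yes
all met → apply unstack(G, C)
after:  towers=[E/D/B/F/H/A/C] holding=G

towers=[E/D/B/F/H/A/C] holding=G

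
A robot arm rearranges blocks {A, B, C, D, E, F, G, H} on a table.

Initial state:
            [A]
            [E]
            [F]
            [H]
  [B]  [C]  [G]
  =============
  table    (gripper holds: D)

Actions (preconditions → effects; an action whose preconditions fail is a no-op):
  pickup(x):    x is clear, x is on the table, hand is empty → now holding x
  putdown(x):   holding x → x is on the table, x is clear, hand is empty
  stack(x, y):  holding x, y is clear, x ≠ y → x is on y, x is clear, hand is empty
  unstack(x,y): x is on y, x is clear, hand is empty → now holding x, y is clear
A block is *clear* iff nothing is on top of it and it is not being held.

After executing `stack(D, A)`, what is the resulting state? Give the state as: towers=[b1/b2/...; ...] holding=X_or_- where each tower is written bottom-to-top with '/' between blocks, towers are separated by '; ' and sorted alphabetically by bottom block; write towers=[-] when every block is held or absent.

towers=[B; C; G/H/F/E/A/D] holding=-

before: towers=[B; C; G/H/F/E/A] holding=D
pre[stack(D, A)]: holding(D) yes, clear(A) yes, D≠A yes
all met → apply stack(D, A)
after:  towers=[B; C; G/H/F/E/A/D] holding=-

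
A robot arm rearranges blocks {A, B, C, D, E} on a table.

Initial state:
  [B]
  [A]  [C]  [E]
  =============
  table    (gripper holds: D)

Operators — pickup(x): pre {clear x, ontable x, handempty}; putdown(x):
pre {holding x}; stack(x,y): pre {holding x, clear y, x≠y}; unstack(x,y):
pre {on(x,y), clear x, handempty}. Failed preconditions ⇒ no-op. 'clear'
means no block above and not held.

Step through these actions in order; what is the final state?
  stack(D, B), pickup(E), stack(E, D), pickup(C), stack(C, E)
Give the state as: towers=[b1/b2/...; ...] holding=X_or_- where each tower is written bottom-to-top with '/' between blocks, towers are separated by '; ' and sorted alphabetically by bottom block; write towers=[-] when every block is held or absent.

step 1 (stack(D, B)): towers=[A/B/D; C; E] holding=-
step 2 (pickup(E)): towers=[A/B/D; C] holding=E
step 3 (stack(E, D)): towers=[A/B/D/E; C] holding=-
step 4 (pickup(C)): towers=[A/B/D/E] holding=C
step 5 (stack(C, E)): towers=[A/B/D/E/C] holding=-

towers=[A/B/D/E/C] holding=-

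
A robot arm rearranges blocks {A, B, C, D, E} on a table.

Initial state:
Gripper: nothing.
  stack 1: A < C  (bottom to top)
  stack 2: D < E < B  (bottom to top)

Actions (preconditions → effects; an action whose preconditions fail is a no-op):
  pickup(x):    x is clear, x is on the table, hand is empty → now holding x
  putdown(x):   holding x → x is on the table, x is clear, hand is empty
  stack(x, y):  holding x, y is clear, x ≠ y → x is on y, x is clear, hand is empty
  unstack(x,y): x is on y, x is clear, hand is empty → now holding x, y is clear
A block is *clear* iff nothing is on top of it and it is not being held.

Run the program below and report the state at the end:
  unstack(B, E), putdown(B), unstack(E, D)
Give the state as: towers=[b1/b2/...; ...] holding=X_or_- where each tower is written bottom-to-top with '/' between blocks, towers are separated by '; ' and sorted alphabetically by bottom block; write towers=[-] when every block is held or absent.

towers=[A/C; B; D] holding=E

step 1 (unstack(B, E)): towers=[A/C; D/E] holding=B
step 2 (putdown(B)): towers=[A/C; B; D/E] holding=-
step 3 (unstack(E, D)): towers=[A/C; B; D] holding=E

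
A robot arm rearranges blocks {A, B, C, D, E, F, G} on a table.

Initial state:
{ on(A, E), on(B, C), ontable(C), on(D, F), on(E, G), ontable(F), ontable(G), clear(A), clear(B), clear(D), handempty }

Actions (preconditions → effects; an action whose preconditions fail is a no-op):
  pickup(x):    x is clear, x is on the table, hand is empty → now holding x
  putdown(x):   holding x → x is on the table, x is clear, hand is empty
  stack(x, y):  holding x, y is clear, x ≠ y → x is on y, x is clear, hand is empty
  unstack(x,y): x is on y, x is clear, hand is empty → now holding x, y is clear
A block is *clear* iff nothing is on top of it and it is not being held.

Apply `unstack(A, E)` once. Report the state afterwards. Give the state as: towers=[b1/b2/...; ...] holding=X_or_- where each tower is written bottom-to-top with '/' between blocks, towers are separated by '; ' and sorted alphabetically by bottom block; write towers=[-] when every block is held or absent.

before: towers=[C/B; F/D; G/E/A] holding=-
pre[unstack(A, E)]: on(A,E) ok, clear(A) ok, handempty ok
all met → apply unstack(A, E)
after:  towers=[C/B; F/D; G/E] holding=A

towers=[C/B; F/D; G/E] holding=A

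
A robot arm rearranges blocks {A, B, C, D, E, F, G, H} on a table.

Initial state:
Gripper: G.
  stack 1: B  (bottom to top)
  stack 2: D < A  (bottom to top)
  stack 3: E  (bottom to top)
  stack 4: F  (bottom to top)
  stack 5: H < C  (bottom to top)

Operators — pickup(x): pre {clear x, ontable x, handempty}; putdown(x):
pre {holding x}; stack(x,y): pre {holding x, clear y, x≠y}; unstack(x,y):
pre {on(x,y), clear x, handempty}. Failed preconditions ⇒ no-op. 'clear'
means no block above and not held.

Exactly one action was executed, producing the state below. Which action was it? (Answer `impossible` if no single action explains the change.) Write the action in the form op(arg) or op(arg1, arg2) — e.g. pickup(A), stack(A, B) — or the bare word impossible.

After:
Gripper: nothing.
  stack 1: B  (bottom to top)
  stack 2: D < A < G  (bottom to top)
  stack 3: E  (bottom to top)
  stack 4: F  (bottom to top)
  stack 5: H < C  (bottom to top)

stack(G, A)

target: towers=[B; D/A/G; E; F; H/C] holding=-
        putdown(G) → towers=[B; D/A; E; F; G; H/C] holding=-
       stack(G, A) → towers=[B; D/A/G; E; F; H/C] holding=-  ← match
       stack(G, E) → towers=[B; D/A; E/G; F; H/C] holding=-
       stack(G, B) → towers=[B/G; D/A; E; F; H/C] holding=-
       stack(G, F) → towers=[B; D/A; E; F/G; H/C] holding=-
       stack(G, C) → towers=[B; D/A; E; F; H/C/G] holding=-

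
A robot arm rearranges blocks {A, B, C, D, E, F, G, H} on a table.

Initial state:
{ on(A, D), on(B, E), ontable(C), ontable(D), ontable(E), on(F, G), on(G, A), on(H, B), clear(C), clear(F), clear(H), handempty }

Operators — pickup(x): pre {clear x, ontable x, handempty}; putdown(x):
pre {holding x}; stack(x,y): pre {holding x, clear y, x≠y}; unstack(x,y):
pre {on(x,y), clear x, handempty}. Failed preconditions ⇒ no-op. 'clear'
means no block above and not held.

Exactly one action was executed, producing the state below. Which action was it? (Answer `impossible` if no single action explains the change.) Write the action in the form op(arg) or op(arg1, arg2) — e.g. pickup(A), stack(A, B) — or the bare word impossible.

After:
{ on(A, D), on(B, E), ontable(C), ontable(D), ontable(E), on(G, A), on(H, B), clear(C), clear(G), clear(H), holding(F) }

target: towers=[C; D/A/G; E/B/H] holding=F
     unstack(H, B) → towers=[C; D/A/G/F; E/B] holding=H
     unstack(F, G) → towers=[C; D/A/G; E/B/H] holding=F  ← match
         pickup(C) → towers=[D/A/G/F; E/B/H] holding=C

unstack(F, G)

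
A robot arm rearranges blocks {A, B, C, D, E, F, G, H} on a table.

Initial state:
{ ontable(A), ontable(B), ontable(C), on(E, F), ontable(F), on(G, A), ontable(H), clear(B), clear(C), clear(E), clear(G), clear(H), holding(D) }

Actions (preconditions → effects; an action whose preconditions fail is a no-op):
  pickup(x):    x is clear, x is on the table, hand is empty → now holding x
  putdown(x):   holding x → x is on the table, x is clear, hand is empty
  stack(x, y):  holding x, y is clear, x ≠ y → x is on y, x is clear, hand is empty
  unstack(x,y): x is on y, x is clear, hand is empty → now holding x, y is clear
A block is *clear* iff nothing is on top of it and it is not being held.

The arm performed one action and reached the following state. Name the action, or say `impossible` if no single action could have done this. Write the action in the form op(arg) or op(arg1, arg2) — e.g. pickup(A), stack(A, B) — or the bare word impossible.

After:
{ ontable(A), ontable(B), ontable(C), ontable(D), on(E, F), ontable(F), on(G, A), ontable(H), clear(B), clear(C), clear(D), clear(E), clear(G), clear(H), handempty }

target: towers=[A/G; B; C; D; F/E; H] holding=-
        putdown(D) → towers=[A/G; B; C; D; F/E; H] holding=-  ← match
       stack(D, G) → towers=[A/G/D; B; C; F/E; H] holding=-
       stack(D, E) → towers=[A/G; B; C; F/E/D; H] holding=-
       stack(D, H) → towers=[A/G; B; C; F/E; H/D] holding=-
       stack(D, B) → towers=[A/G; B/D; C; F/E; H] holding=-
       stack(D, C) → towers=[A/G; B; C/D; F/E; H] holding=-

putdown(D)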